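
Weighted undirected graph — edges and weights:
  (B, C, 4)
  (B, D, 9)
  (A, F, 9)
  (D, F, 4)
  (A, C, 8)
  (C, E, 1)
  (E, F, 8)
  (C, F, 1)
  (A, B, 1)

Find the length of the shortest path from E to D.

6

A few of the E→D routes:
E-C-B-D: 1 + 4 + 9 = 14
E-C-F-D: 1 + 1 + 4 = 6
E-F-D: 8 + 4 = 12
Best route has total 6.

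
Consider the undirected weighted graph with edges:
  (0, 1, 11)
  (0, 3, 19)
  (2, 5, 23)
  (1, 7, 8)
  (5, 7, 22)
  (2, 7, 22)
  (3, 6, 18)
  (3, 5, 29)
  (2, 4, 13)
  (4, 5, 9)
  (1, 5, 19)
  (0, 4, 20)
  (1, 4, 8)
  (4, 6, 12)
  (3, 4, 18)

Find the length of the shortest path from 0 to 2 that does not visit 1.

Checking several routes:
0 - 3 - 4 - 5 - 2: 19 + 18 + 9 + 23 = 69
0 - 3 - 6 - 4 - 2: 19 + 18 + 12 + 13 = 62
0 - 4 - 5 - 2: 20 + 9 + 23 = 52
0 - 4 - 2: 20 + 13 = 33
0 - 3 - 4 - 2: 19 + 18 + 13 = 50
Shortest: 33.

33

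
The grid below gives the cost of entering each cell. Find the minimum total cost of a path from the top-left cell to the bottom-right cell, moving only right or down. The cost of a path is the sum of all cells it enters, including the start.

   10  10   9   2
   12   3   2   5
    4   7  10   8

38

Best path: (0,0) -> (0,1) -> (1,1) -> (1,2) -> (1,3) -> (2,3)
Cost: 10 + 10 + 3 + 2 + 5 + 8 = 38
For comparison, the top-then-right route costs 44.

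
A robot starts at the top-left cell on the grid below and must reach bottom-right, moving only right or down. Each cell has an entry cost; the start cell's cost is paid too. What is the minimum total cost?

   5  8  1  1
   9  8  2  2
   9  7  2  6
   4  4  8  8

31

One optimal route is r0c0 → r0c1 → r0c2 → r0c3 → r1c3 → r2c3 → r3c3.
Its cost is 5 + 8 + 1 + 1 + 2 + 6 + 8 = 31.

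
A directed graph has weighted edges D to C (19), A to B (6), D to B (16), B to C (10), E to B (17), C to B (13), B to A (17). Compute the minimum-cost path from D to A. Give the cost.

Candidate routes:
D → B → A: 16 + 17 = 33
D → C → B → A: 19 + 13 + 17 = 49
Best route has total 33.

33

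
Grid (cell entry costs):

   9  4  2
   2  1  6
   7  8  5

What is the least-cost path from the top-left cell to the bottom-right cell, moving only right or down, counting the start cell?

Take r0c0→r1c0→r1c1→r1c2→r2c2 for a total of 9 + 2 + 1 + 6 + 5 = 23.
For comparison, the top-then-right route costs 26.

23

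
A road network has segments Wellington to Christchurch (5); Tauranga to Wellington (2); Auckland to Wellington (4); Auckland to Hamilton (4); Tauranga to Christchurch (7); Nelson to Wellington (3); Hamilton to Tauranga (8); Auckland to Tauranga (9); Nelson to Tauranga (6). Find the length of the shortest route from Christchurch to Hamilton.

A few of the Christchurch→Hamilton routes:
Christchurch → Wellington → Tauranga → Hamilton: 5 + 2 + 8 = 15
Christchurch → Wellington → Auckland → Hamilton: 5 + 4 + 4 = 13
Christchurch → Tauranga → Wellington → Auckland → Hamilton: 7 + 2 + 4 + 4 = 17
Christchurch → Tauranga → Hamilton: 7 + 8 = 15
Best route has total 13.

13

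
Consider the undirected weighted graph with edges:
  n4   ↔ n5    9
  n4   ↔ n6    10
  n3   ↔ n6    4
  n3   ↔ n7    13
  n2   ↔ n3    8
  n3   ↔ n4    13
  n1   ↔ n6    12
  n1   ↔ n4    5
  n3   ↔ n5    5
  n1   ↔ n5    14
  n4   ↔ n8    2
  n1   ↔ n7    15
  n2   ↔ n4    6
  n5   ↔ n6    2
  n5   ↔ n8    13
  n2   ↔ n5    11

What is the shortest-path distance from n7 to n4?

20

Checking several routes:
n7 → n3 → n5 → n4: 13 + 5 + 9 = 27
n7 → n1 → n4: 15 + 5 = 20
n7 → n3 → n6 → n4: 13 + 4 + 10 = 27
n7 → n3 → n2 → n4: 13 + 8 + 6 = 27
n7 → n3 → n6 → n5 → n4: 13 + 4 + 2 + 9 = 28
n7 → n3 → n4: 13 + 13 = 26
The minimum is 20.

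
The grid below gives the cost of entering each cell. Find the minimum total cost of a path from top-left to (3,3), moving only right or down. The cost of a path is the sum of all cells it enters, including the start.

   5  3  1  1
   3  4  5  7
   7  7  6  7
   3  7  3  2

Best path: [0,0]→[0,1]→[0,2]→[1,2]→[2,2]→[3,2]→[3,3]
Cost: 5 + 3 + 1 + 5 + 6 + 3 + 2 = 25
(Top row then right column would cost 26.)

25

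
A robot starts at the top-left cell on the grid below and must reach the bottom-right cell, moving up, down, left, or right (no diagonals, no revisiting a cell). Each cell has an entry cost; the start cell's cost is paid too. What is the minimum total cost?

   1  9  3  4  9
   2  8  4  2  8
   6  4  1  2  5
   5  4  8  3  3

One optimal route is r0c0 r1c0 r2c0 r2c1 r2c2 r2c3 r3c3 r3c4.
Its cost is 1 + 2 + 6 + 4 + 1 + 2 + 3 + 3 = 22.

22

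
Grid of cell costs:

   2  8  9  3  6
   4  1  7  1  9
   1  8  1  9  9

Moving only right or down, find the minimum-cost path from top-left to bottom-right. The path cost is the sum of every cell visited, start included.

One optimal route is r0c0 r1c0 r1c1 r1c2 r1c3 r1c4 r2c4.
Its cost is 2 + 4 + 1 + 7 + 1 + 9 + 9 = 33.
(Top row then right column would cost 46.)

33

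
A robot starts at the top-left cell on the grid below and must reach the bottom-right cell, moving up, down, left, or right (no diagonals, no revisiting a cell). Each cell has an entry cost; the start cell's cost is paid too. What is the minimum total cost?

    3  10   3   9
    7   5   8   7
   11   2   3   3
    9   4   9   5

28

Cheapest: [0,0] [1,0] [1,1] [2,1] [2,2] [2,3] [3,3]
  3 + 7 + 5 + 2 + 3 + 3 + 5 = 28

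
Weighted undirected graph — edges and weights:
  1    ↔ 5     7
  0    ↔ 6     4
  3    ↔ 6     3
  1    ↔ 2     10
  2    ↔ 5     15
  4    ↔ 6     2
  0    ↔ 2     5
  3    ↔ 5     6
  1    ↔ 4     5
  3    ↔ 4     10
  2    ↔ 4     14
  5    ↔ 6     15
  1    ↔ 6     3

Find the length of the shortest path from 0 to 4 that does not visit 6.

Checking several routes:
0→2→5→1→4: 5 + 15 + 7 + 5 = 32
0→2→1→4: 5 + 10 + 5 = 20
0→2→5→3→4: 5 + 15 + 6 + 10 = 36
0→2→4: 5 + 14 = 19
Best route has total 19.

19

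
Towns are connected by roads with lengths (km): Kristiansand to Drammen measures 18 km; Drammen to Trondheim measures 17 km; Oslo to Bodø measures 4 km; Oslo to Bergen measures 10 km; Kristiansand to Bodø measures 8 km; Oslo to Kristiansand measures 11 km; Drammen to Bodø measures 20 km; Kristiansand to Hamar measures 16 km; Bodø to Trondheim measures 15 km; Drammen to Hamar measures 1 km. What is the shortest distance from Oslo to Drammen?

A few of the Oslo→Drammen routes:
Oslo→Bodø→Drammen: 4 + 20 = 24
Oslo→Bodø→Kristiansand→Hamar→Drammen: 4 + 8 + 16 + 1 = 29
Oslo→Kristiansand→Hamar→Drammen: 11 + 16 + 1 = 28
Best route has total 24 km.

24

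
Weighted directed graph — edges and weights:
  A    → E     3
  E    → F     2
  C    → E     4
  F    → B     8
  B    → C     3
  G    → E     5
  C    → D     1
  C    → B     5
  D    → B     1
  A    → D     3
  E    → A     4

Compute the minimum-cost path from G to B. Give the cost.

Paths from G to B:
G→E→F→B: 5 + 2 + 8 = 15
G→E→A→D→B: 5 + 4 + 3 + 1 = 13
Best route has total 13.

13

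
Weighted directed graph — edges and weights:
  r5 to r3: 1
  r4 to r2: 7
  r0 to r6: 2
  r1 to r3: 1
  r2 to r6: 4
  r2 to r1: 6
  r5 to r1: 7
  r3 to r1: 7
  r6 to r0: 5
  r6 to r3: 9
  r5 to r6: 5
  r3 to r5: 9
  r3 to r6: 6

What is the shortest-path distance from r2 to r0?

Routes from r2 to r0:
r2 -> r6 -> r0: 4 + 5 = 9
r2 -> r1 -> r3 -> r5 -> r6 -> r0: 6 + 1 + 9 + 5 + 5 = 26
r2 -> r1 -> r3 -> r6 -> r0: 6 + 1 + 6 + 5 = 18
The minimum is 9.

9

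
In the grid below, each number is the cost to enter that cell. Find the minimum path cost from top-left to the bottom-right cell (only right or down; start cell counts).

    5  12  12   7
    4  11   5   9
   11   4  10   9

Cheapest: [0,0]→[1,0]→[1,1]→[1,2]→[1,3]→[2,3]
  5 + 4 + 11 + 5 + 9 + 9 = 43
(Top row then right column would cost 54.)

43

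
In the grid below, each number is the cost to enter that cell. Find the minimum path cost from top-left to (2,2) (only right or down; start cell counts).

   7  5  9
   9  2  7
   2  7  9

Best path: [0,0]→[0,1]→[1,1]→[1,2]→[2,2]
Cost: 7 + 5 + 2 + 7 + 9 = 30

30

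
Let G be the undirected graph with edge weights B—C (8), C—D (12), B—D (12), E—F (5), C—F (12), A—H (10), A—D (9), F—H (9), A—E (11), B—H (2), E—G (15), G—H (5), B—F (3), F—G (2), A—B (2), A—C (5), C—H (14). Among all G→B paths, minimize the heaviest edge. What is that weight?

3

A few of the G→B routes:
G - F - B: max(2, 3) = 3
G - H - B: max(5, 2) = 5
G - H - F - B: max(5, 9, 3) = 9
The minimum achievable maximum is 3.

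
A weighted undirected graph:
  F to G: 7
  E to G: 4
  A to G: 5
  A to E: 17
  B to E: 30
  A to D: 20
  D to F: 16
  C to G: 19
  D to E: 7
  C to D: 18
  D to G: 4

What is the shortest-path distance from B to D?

37

Some routes from B to D:
B → E → G → D: 30 + 4 + 4 = 38
B → E → G → F → D: 30 + 4 + 7 + 16 = 57
B → E → A → G → D: 30 + 17 + 5 + 4 = 56
B → E → D: 30 + 7 = 37
The minimum is 37.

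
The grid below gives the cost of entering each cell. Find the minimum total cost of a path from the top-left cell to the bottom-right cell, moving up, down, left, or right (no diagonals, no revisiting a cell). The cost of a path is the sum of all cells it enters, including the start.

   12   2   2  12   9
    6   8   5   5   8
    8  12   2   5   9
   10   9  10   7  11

Take [0,0] -> [0,1] -> [0,2] -> [1,2] -> [2,2] -> [2,3] -> [3,3] -> [3,4] for a total of 12 + 2 + 2 + 5 + 2 + 5 + 7 + 11 = 46.

46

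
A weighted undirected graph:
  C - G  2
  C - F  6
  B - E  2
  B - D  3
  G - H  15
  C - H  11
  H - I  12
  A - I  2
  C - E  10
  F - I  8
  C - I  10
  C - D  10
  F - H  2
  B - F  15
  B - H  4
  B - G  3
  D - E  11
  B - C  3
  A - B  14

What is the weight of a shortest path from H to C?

Comparing a few candidate routes:
H→F→C: 2 + 6 = 8
H→B→G→C: 4 + 3 + 2 = 9
H→B→E→C: 4 + 2 + 10 = 16
H→B→C: 4 + 3 = 7
H→C: 11
Best route has total 7.

7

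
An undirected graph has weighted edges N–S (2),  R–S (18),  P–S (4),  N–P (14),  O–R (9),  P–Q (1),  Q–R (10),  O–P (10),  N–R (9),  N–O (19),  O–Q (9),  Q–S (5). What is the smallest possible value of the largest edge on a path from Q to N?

Comparing a few candidate routes:
Q→P→S→N: max(1, 4, 2) = 4
Q→O→R→N: max(9, 9, 9) = 9
Q→S→N: max(5, 2) = 5
The minimum achievable maximum is 4.

4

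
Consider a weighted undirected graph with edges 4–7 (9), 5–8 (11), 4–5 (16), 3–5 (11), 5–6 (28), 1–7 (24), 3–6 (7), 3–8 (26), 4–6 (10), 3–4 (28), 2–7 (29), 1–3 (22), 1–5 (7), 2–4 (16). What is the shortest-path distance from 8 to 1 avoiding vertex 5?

48

A few of the 8→1 routes:
8 -> 3 -> 4 -> 7 -> 1: 26 + 28 + 9 + 24 = 87
8 -> 3 -> 6 -> 4 -> 7 -> 1: 26 + 7 + 10 + 9 + 24 = 76
8 -> 3 -> 1: 26 + 22 = 48
8 -> 3 -> 6 -> 4 -> 2 -> 7 -> 1: 26 + 7 + 10 + 16 + 29 + 24 = 112
Best route has total 48.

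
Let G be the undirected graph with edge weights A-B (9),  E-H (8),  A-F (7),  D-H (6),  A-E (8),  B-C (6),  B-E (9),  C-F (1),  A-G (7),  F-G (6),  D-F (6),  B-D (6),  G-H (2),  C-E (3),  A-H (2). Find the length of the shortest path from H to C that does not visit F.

A few of the H→C routes:
H - A - B - C: 2 + 9 + 6 = 17
H - E - C: 8 + 3 = 11
H - A - E - C: 2 + 8 + 3 = 13
H - D - B - C: 6 + 6 + 6 = 18
The minimum is 11.

11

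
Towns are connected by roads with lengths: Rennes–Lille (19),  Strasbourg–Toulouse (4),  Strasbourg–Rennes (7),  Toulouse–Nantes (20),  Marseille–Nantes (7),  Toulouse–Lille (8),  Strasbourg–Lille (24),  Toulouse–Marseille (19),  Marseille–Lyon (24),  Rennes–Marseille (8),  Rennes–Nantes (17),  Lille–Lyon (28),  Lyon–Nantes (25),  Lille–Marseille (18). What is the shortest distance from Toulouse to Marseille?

A few of the Toulouse→Marseille routes:
Toulouse→Marseille: 19
Toulouse→Strasbourg→Rennes→Marseille: 4 + 7 + 8 = 19
Toulouse→Lille→Marseille: 8 + 18 = 26
Best route has total 19.

19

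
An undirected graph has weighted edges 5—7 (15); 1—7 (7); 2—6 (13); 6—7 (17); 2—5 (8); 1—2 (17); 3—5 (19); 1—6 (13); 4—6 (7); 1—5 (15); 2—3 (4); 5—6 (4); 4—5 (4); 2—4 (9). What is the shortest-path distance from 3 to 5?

12

Checking several routes:
3 -> 5: 19
3 -> 2 -> 5: 4 + 8 = 12
3 -> 2 -> 4 -> 5: 4 + 9 + 4 = 17
The minimum is 12.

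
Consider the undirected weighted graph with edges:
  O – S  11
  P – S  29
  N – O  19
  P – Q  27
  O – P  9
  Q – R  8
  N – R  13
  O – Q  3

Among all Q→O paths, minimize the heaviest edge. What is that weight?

Checking several routes:
Q→R→N→O: max(8, 13, 19) = 19
Q→O: max(3) = 3
Q→P→O: max(27, 9) = 27
The minimum achievable maximum is 3.

3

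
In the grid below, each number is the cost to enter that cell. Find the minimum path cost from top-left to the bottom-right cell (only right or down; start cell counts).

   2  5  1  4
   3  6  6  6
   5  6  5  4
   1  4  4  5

24

Cheapest: [0,0] -> [1,0] -> [2,0] -> [3,0] -> [3,1] -> [3,2] -> [3,3]
  2 + 3 + 5 + 1 + 4 + 4 + 5 = 24
For comparison, the top-then-right route costs 27.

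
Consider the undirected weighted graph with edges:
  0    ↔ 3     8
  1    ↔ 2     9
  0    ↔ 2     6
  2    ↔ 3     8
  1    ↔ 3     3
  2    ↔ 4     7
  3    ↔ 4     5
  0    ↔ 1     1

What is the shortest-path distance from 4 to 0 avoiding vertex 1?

Routes from 4 to 0 avoiding 1:
4 → 2 → 0: 7 + 6 = 13
4 → 3 → 0: 5 + 8 = 13
4 → 3 → 2 → 0: 5 + 8 + 6 = 19
4 → 2 → 3 → 0: 7 + 8 + 8 = 23
Shortest: 13.

13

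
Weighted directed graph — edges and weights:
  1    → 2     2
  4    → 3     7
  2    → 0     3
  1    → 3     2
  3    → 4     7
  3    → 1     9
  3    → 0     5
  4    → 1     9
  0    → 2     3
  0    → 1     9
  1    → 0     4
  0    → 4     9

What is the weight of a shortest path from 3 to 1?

Routes from 3 to 1:
3 -> 4 -> 1: 7 + 9 = 16
3 -> 0 -> 4 -> 1: 5 + 9 + 9 = 23
3 -> 0 -> 1: 5 + 9 = 14
3 -> 1: 9
The minimum is 9.

9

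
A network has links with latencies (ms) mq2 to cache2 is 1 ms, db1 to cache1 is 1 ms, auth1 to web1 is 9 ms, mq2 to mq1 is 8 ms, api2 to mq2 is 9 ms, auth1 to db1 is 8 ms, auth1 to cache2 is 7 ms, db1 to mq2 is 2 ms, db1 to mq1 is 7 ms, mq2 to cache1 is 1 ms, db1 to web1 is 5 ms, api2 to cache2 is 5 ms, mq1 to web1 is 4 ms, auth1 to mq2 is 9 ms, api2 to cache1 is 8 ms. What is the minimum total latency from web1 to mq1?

Comparing a few candidate routes:
web1 - auth1 - db1 - mq1: 9 + 8 + 7 = 24
web1 - db1 - cache1 - mq2 - mq1: 5 + 1 + 1 + 8 = 15
web1 - mq1: 4
web1 - auth1 - cache2 - mq2 - mq1: 9 + 7 + 1 + 8 = 25
web1 - db1 - mq2 - mq1: 5 + 2 + 8 = 15
web1 - db1 - mq1: 5 + 7 = 12
Best route has total 4 ms.

4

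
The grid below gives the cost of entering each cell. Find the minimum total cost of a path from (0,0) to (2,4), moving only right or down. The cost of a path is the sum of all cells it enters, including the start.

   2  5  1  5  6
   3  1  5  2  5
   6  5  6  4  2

Take r0c0 -> r1c0 -> r1c1 -> r1c2 -> r1c3 -> r2c3 -> r2c4 for a total of 2 + 3 + 1 + 5 + 2 + 4 + 2 = 19.

19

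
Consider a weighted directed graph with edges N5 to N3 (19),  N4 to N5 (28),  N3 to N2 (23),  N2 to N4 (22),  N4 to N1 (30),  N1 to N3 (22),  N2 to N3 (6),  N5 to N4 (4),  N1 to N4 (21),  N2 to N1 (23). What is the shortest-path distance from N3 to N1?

Candidate routes:
N3-N2-N1: 23 + 23 = 46
N3-N2-N4-N1: 23 + 22 + 30 = 75
The minimum is 46.

46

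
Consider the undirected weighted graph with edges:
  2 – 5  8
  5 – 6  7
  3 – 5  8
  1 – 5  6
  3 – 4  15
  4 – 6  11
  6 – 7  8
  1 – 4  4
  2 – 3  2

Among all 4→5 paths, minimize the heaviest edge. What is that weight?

6

A few of the 4→5 routes:
4 -> 1 -> 5: max(4, 6) = 6
4 -> 6 -> 5: max(11, 7) = 11
4 -> 3 -> 5: max(15, 8) = 15
Best route has worst link 6.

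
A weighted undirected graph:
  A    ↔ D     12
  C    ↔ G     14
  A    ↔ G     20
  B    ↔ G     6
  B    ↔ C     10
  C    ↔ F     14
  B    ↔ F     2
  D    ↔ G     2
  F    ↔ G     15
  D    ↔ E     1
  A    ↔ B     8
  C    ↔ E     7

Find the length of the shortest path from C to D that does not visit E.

16

Checking several routes:
C → G → D: 14 + 2 = 16
C → B → F → G → D: 10 + 2 + 15 + 2 = 29
C → B → G → D: 10 + 6 + 2 = 18
C → F → B → G → D: 14 + 2 + 6 + 2 = 24
The minimum is 16.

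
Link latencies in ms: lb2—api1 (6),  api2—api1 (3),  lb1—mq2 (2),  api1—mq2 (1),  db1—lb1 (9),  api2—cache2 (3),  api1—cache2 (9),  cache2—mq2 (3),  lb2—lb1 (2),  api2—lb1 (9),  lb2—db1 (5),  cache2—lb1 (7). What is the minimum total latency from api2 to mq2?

4

A few of the api2→mq2 routes:
api2-api1-mq2: 3 + 1 = 4
api2-cache2-lb1-mq2: 3 + 7 + 2 = 12
api2-cache2-mq2: 3 + 3 = 6
api2-lb1-mq2: 9 + 2 = 11
Shortest: 4 ms.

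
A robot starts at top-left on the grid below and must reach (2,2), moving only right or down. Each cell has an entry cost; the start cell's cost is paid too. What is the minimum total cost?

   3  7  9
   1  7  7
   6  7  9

One optimal route is (0,0) -> (1,0) -> (2,0) -> (2,1) -> (2,2).
Its cost is 3 + 1 + 6 + 7 + 9 = 26.

26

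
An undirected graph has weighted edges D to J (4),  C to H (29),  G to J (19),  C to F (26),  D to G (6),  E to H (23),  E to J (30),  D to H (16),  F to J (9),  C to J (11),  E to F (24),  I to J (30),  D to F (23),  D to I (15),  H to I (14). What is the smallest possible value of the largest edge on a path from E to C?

Some routes from E to C:
E - H - I - D - J - C: max(23, 14, 15, 4, 11) = 23
E - H - I - D - F - J - C: max(23, 14, 15, 23, 9, 11) = 23
E - H - I - D - G - J - C: max(23, 14, 15, 6, 19, 11) = 23
The minimum achievable maximum is 23.

23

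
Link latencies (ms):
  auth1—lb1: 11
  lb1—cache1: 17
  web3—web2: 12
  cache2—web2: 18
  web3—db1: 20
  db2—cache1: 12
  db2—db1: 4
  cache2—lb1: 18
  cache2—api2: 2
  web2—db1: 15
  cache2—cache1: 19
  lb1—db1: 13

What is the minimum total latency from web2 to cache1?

31

Checking several routes:
web2 -> db1 -> db2 -> cache1: 15 + 4 + 12 = 31
web2 -> cache2 -> lb1 -> cache1: 18 + 18 + 17 = 53
web2 -> web3 -> db1 -> lb1 -> cache1: 12 + 20 + 13 + 17 = 62
web2 -> web3 -> db1 -> db2 -> cache1: 12 + 20 + 4 + 12 = 48
web2 -> cache2 -> cache1: 18 + 19 = 37
web2 -> db1 -> lb1 -> cache1: 15 + 13 + 17 = 45
The minimum is 31 ms.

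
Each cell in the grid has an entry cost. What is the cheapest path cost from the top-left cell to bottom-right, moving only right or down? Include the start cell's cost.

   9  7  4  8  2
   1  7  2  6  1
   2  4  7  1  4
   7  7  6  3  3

30

Take r0c0 → r1c0 → r2c0 → r2c1 → r2c2 → r2c3 → r3c3 → r3c4 for a total of 9 + 1 + 2 + 4 + 7 + 1 + 3 + 3 = 30.
(Top row then right column would cost 38.)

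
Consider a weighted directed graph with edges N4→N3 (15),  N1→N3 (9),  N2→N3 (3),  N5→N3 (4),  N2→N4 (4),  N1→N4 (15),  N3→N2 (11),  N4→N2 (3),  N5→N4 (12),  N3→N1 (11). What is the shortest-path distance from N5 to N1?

Routes from N5 to N1:
N5-N4-N2-N3-N1: 12 + 3 + 3 + 11 = 29
N5-N4-N3-N1: 12 + 15 + 11 = 38
N5-N3-N1: 4 + 11 = 15
Best route has total 15.

15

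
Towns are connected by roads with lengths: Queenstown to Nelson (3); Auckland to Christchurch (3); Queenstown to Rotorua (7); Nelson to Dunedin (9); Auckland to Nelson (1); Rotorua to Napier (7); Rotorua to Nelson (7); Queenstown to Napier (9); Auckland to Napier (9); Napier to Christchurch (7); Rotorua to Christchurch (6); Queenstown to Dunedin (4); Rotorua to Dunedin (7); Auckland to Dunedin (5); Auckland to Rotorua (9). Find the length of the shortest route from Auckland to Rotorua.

Some routes from Auckland to Rotorua:
Auckland-Nelson-Queenstown-Rotorua: 1 + 3 + 7 = 11
Auckland-Nelson-Rotorua: 1 + 7 = 8
Auckland-Dunedin-Rotorua: 5 + 7 = 12
Auckland-Rotorua: 9
Auckland-Christchurch-Rotorua: 3 + 6 = 9
Shortest: 8.

8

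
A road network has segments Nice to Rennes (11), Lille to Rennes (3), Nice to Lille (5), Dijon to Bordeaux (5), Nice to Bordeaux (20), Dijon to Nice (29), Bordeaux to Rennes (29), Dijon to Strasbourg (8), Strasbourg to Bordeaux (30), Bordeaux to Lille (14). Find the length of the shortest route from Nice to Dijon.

24

Some routes from Nice to Dijon:
Nice-Dijon: 29
Nice-Lille-Rennes-Bordeaux-Dijon: 5 + 3 + 29 + 5 = 42
Nice-Lille-Bordeaux-Dijon: 5 + 14 + 5 = 24
Nice-Bordeaux-Dijon: 20 + 5 = 25
Nice-Rennes-Lille-Bordeaux-Dijon: 11 + 3 + 14 + 5 = 33
Best route has total 24 mi.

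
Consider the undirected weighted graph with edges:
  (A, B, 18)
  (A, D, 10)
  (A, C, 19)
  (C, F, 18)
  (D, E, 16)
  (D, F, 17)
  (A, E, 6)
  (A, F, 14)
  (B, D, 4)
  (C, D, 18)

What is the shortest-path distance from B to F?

21

Some routes from B to F:
B → A → F: 18 + 14 = 32
B → D → F: 4 + 17 = 21
B → D → A → F: 4 + 10 + 14 = 28
Best route has total 21.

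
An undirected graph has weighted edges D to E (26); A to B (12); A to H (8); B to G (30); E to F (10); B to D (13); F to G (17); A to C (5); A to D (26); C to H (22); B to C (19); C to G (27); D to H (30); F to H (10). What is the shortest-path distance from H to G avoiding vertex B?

27

Checking several routes:
H → A → D → E → F → G: 8 + 26 + 26 + 10 + 17 = 87
H → D → A → C → G: 30 + 26 + 5 + 27 = 88
H → D → E → F → G: 30 + 26 + 10 + 17 = 83
H → F → G: 10 + 17 = 27
H → C → G: 22 + 27 = 49
H → A → C → G: 8 + 5 + 27 = 40
The minimum is 27.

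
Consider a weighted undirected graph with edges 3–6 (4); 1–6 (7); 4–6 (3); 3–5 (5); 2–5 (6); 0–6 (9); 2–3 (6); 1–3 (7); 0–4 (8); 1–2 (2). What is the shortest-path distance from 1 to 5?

Checking several routes:
1 - 2 - 3 - 5: 2 + 6 + 5 = 13
1 - 2 - 5: 2 + 6 = 8
1 - 3 - 5: 7 + 5 = 12
1 - 6 - 3 - 5: 7 + 4 + 5 = 16
1 - 3 - 2 - 5: 7 + 6 + 6 = 19
The minimum is 8.

8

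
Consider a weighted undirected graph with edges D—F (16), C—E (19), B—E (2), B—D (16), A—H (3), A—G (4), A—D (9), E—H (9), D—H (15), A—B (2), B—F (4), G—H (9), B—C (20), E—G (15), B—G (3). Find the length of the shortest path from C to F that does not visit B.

Comparing a few candidate routes:
C → E → G → A → D → F: 19 + 15 + 4 + 9 + 16 = 63
C → E → G → H → A → D → F: 19 + 15 + 9 + 3 + 9 + 16 = 71
C → E → H → D → F: 19 + 9 + 15 + 16 = 59
C → E → H → G → A → D → F: 19 + 9 + 9 + 4 + 9 + 16 = 66
C → E → H → A → D → F: 19 + 9 + 3 + 9 + 16 = 56
Best route has total 56.

56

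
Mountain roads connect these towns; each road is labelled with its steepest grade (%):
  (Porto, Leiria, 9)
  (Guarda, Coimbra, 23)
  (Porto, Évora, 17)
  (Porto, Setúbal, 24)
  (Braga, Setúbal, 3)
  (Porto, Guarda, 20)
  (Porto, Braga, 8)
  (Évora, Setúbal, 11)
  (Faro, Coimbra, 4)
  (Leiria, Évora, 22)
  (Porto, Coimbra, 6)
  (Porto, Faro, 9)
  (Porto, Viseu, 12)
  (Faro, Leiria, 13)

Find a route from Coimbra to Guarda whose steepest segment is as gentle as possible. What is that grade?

A few of the Coimbra→Guarda routes:
Coimbra→Porto→Guarda: max(6, 20) = 20
Coimbra→Faro→Leiria→Évora→Porto→Guarda: max(4, 13, 22, 17, 20) = 22
Coimbra→Faro→Porto→Guarda: max(4, 9, 20) = 20
Coimbra→Faro→Leiria→Porto→Guarda: max(4, 13, 9, 20) = 20
Coimbra→Faro→Leiria→Évora→Setúbal→Braga→Porto→Guarda: max(4, 13, 22, 11, 3, 8, 20) = 22
Best route has worst link 20%.

20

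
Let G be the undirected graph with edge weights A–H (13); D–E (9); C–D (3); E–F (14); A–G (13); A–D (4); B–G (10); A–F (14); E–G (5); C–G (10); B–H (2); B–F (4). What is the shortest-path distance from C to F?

Comparing a few candidate routes:
C - D - A - H - B - F: 3 + 4 + 13 + 2 + 4 = 26
C - D - E - F: 3 + 9 + 14 = 26
C - G - B - F: 10 + 10 + 4 = 24
C - D - A - F: 3 + 4 + 14 = 21
C - G - E - F: 10 + 5 + 14 = 29
Shortest: 21.

21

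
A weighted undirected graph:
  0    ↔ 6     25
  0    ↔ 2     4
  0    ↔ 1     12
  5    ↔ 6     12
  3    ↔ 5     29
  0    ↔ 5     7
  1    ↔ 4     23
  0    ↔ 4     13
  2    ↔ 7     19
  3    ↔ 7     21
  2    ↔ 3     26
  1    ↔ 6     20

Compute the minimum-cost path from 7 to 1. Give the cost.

35

A few of the 7→1 routes:
7→2→0→1: 19 + 4 + 12 = 35
7→3→5→0→1: 21 + 29 + 7 + 12 = 69
7→2→0→4→1: 19 + 4 + 13 + 23 = 59
7→2→0→6→1: 19 + 4 + 25 + 20 = 68
7→3→2→0→1: 21 + 26 + 4 + 12 = 63
7→2→0→5→6→1: 19 + 4 + 7 + 12 + 20 = 62
The minimum is 35.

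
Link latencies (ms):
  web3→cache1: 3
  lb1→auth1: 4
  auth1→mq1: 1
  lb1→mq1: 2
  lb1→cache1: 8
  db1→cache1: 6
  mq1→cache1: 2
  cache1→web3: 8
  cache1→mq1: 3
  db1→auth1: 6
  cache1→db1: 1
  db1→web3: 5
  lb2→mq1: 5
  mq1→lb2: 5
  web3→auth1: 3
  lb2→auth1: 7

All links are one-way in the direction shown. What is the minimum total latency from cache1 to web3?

6

Routes from cache1 to web3:
cache1 → web3: 8
cache1 → db1 → web3: 1 + 5 = 6
Shortest: 6 ms.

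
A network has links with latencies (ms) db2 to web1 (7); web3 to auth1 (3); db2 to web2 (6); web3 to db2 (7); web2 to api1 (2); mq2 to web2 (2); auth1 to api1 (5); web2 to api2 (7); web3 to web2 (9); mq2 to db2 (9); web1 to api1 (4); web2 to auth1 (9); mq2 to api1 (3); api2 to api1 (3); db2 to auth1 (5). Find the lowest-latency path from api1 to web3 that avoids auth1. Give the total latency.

11

Comparing a few candidate routes:
api1→web1→db2→web3: 4 + 7 + 7 = 18
api1→web2→db2→web3: 2 + 6 + 7 = 15
api1→mq2→web2→web3: 3 + 2 + 9 = 14
api1→mq2→web2→db2→web3: 3 + 2 + 6 + 7 = 18
api1→web2→web3: 2 + 9 = 11
Best route has total 11 ms.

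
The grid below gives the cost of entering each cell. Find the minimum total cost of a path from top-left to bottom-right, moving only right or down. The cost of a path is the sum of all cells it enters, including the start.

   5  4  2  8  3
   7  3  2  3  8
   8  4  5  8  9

Best path: (0,0) → (0,1) → (0,2) → (1,2) → (1,3) → (1,4) → (2,4)
Cost: 5 + 4 + 2 + 2 + 3 + 8 + 9 = 33
For comparison, the top-then-right route costs 39.

33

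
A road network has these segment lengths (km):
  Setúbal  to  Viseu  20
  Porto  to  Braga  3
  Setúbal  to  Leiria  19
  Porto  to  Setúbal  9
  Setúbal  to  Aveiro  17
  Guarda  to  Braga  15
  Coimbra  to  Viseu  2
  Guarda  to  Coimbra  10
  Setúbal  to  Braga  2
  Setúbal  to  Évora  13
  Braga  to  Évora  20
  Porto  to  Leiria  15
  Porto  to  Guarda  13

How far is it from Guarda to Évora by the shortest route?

30

Checking several routes:
Guarda→Braga→Setúbal→Évora: 15 + 2 + 13 = 30
Guarda→Braga→Porto→Setúbal→Évora: 15 + 3 + 9 + 13 = 40
Guarda→Braga→Évora: 15 + 20 = 35
Guarda→Porto→Setúbal→Évora: 13 + 9 + 13 = 35
Guarda→Porto→Braga→Setúbal→Évora: 13 + 3 + 2 + 13 = 31
Guarda→Porto→Braga→Évora: 13 + 3 + 20 = 36
Shortest: 30 km.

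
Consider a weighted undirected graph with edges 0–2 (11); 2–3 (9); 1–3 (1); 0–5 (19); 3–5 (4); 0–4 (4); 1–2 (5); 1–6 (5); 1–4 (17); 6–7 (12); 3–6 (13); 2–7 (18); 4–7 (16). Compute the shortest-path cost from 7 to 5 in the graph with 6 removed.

Comparing a few candidate routes:
7-4-0-5: 16 + 4 + 19 = 39
7-4-0-2-1-3-5: 16 + 4 + 11 + 5 + 1 + 4 = 41
7-2-1-3-5: 18 + 5 + 1 + 4 = 28
7-2-3-5: 18 + 9 + 4 = 31
7-4-1-3-5: 16 + 17 + 1 + 4 = 38
The minimum is 28.

28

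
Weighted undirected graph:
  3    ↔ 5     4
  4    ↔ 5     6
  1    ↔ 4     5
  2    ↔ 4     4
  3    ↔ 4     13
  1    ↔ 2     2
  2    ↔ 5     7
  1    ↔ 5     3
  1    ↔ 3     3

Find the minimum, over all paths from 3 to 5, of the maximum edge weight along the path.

Comparing a few candidate routes:
3→1→4→5: max(3, 5, 6) = 6
3→1→2→4→5: max(3, 2, 4, 6) = 6
3→1→5: max(3, 3) = 3
3→5: max(4) = 4
The minimum achievable maximum is 3.

3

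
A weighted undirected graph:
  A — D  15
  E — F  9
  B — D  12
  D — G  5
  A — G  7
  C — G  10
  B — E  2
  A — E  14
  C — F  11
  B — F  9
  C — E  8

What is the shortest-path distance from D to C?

15

Checking several routes:
D→A→G→C: 15 + 7 + 10 = 32
D→G→C: 5 + 10 = 15
D→B→F→C: 12 + 9 + 11 = 32
D→B→E→C: 12 + 2 + 8 = 22
Shortest: 15.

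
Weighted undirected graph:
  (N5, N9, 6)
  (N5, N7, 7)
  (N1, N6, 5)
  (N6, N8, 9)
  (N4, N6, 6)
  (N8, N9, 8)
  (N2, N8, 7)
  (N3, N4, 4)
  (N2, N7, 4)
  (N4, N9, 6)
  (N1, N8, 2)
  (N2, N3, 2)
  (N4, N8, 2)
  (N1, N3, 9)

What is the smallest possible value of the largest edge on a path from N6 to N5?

Checking several routes:
N6-N1-N8-N2-N3-N4-N9-N5: max(5, 2, 7, 2, 4, 6, 6) = 7
N6-N4-N9-N5: max(6, 6, 6) = 6
N6-N1-N8-N4-N9-N5: max(5, 2, 2, 6, 6) = 6
N6-N1-N8-N2-N7-N5: max(5, 2, 7, 4, 7) = 7
Smallest bottleneck: 6.

6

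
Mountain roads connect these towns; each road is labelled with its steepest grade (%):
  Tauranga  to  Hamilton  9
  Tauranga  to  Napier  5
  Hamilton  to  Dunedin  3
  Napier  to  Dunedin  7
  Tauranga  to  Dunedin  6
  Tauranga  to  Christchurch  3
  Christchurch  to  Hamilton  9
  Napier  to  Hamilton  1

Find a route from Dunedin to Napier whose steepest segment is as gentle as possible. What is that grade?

3

Some routes from Dunedin to Napier:
Dunedin → Hamilton → Christchurch → Tauranga → Napier: max(3, 9, 3, 5) = 9
Dunedin → Hamilton → Tauranga → Napier: max(3, 9, 5) = 9
Dunedin → Tauranga → Napier: max(6, 5) = 6
Dunedin → Napier: max(7) = 7
Dunedin → Hamilton → Napier: max(3, 1) = 3
The minimum achievable maximum is 3%.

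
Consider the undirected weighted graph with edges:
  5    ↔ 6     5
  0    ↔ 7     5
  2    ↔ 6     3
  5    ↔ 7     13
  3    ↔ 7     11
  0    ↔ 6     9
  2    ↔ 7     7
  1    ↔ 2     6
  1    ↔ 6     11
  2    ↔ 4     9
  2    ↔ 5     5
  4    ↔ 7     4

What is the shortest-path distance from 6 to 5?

5

Some routes from 6 to 5:
6 → 5: 5
6 → 2 → 5: 3 + 5 = 8
6 → 1 → 2 → 5: 11 + 6 + 5 = 22
The minimum is 5.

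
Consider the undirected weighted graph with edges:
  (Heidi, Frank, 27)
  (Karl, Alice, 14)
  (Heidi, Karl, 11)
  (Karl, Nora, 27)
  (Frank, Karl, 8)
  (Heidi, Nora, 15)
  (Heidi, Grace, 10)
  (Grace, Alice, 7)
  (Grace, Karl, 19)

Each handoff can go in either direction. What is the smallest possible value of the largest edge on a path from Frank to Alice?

Comparing a few candidate routes:
Frank→Karl→Alice: max(8, 14) = 14
Frank→Karl→Heidi→Grace→Alice: max(8, 11, 10, 7) = 11
Frank→Heidi→Nora→Karl→Grace→Alice: max(27, 15, 27, 19, 7) = 27
Frank→Karl→Grace→Alice: max(8, 19, 7) = 19
The minimum achievable maximum is 11.

11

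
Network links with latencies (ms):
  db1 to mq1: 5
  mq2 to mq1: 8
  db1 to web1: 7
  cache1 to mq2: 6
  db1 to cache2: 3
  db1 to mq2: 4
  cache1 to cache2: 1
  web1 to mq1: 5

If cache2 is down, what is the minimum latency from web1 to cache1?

17

Candidate routes:
web1 -> db1 -> mq1 -> mq2 -> cache1: 7 + 5 + 8 + 6 = 26
web1 -> mq1 -> mq2 -> cache1: 5 + 8 + 6 = 19
web1 -> db1 -> mq2 -> cache1: 7 + 4 + 6 = 17
web1 -> mq1 -> db1 -> mq2 -> cache1: 5 + 5 + 4 + 6 = 20
Best route has total 17 ms.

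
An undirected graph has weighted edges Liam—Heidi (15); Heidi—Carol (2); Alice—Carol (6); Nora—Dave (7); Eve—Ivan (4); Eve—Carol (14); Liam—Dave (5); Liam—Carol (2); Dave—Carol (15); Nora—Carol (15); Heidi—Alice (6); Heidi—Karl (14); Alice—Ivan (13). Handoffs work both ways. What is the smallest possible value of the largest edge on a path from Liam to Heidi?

Some routes from Liam to Heidi:
Liam-Carol-Heidi: max(2, 2) = 2
Liam-Carol-Eve-Ivan-Alice-Heidi: max(2, 14, 4, 13, 6) = 14
Liam-Carol-Alice-Heidi: max(2, 6, 6) = 6
Smallest bottleneck: 2.

2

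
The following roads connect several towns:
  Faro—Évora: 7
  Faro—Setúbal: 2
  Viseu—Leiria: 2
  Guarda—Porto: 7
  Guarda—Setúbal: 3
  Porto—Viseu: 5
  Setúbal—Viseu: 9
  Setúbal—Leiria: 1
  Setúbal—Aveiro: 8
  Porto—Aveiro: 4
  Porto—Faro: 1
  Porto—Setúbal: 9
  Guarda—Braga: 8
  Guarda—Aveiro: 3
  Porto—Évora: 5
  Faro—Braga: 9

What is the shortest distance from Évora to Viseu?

Some routes from Évora to Viseu:
Évora -> Porto -> Viseu: 5 + 5 = 10
Évora -> Porto -> Faro -> Setúbal -> Leiria -> Viseu: 5 + 1 + 2 + 1 + 2 = 11
Évora -> Faro -> Setúbal -> Leiria -> Viseu: 7 + 2 + 1 + 2 = 12
The minimum is 10.

10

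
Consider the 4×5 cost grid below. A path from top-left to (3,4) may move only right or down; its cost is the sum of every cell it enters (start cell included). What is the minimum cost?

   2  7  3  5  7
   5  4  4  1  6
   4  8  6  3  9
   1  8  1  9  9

37

Best path: (0,0) (1,0) (1,1) (1,2) (1,3) (2,3) (2,4) (3,4)
Cost: 2 + 5 + 4 + 4 + 1 + 3 + 9 + 9 = 37
(Top row then right column would cost 48.)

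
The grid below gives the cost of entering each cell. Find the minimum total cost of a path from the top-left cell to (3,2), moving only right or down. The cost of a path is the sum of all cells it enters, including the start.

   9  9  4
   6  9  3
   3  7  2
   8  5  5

32

Take (0,0) -> (0,1) -> (0,2) -> (1,2) -> (2,2) -> (3,2) for a total of 9 + 9 + 4 + 3 + 2 + 5 = 32.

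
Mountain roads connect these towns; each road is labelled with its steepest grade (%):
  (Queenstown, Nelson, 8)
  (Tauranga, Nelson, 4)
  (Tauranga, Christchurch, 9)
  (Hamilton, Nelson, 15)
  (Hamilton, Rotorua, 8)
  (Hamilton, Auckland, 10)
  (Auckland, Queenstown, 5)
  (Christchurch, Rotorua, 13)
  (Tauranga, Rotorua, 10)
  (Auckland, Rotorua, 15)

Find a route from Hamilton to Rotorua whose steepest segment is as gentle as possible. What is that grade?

Some routes from Hamilton to Rotorua:
Hamilton-Nelson-Queenstown-Auckland-Rotorua: max(15, 8, 5, 15) = 15
Hamilton-Rotorua: max(8) = 8
Hamilton-Auckland-Queenstown-Nelson-Tauranga-Christchurch-Rotorua: max(10, 5, 8, 4, 9, 13) = 13
Hamilton-Auckland-Queenstown-Nelson-Tauranga-Rotorua: max(10, 5, 8, 4, 10) = 10
The minimum achievable maximum is 8%.

8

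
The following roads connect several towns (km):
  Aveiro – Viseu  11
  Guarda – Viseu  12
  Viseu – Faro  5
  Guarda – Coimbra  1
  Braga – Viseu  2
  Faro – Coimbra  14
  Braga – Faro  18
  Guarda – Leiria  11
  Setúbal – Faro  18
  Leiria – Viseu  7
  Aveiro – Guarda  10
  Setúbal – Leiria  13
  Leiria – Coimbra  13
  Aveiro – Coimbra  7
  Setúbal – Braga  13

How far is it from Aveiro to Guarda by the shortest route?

Comparing a few candidate routes:
Aveiro - Viseu - Guarda: 11 + 12 = 23
Aveiro - Viseu - Leiria - Guarda: 11 + 7 + 11 = 29
Aveiro - Viseu - Faro - Coimbra - Guarda: 11 + 5 + 14 + 1 = 31
Aveiro - Guarda: 10
Aveiro - Coimbra - Guarda: 7 + 1 = 8
The minimum is 8 km.

8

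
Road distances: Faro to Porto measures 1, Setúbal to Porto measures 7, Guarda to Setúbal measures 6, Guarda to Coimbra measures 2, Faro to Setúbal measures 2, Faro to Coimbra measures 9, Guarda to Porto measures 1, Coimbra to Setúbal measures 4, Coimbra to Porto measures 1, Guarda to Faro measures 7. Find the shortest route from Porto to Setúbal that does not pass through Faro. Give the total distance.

Paths from Porto to Setúbal avoiding Faro:
Porto-Coimbra-Setúbal: 1 + 4 = 5
Porto-Coimbra-Guarda-Setúbal: 1 + 2 + 6 = 9
Porto-Guarda-Coimbra-Setúbal: 1 + 2 + 4 = 7
Porto-Guarda-Setúbal: 1 + 6 = 7
Porto-Setúbal: 7
The minimum is 5.

5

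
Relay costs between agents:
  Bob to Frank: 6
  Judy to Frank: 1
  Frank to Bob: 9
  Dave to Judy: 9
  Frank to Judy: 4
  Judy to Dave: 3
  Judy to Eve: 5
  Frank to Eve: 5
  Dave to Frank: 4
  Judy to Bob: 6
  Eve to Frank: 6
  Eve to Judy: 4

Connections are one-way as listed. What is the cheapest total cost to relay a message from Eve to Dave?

7

Candidate routes:
Eve -> Judy -> Dave: 4 + 3 = 7
Eve -> Frank -> Judy -> Dave: 6 + 4 + 3 = 13
The minimum is 7.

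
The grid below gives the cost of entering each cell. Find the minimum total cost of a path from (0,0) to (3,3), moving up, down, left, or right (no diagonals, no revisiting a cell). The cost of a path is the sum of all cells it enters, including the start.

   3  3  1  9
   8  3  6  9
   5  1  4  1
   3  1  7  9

Cheapest: [0,0] -> [0,1] -> [1,1] -> [2,1] -> [2,2] -> [2,3] -> [3,3]
  3 + 3 + 3 + 1 + 4 + 1 + 9 = 24

24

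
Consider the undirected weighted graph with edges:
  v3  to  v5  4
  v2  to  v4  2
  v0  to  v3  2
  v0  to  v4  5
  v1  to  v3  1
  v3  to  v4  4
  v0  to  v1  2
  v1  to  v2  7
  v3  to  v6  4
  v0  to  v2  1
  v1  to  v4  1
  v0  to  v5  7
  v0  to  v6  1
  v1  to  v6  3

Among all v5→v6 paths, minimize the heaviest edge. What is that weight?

4

A few of the v5→v6 routes:
v5→v3→v6: max(4, 4) = 4
v5→v3→v4→v2→v0→v6: max(4, 4, 2, 1, 1) = 4
v5→v3→v4→v2→v0→v1→v6: max(4, 4, 2, 1, 2, 3) = 4
Best route has worst link 4.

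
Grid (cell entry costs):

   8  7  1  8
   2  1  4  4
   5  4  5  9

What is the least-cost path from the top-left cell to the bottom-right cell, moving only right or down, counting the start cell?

28

Best path: [0,0]→[1,0]→[1,1]→[1,2]→[1,3]→[2,3]
Cost: 8 + 2 + 1 + 4 + 4 + 9 = 28
For comparison, the top-then-right route costs 37.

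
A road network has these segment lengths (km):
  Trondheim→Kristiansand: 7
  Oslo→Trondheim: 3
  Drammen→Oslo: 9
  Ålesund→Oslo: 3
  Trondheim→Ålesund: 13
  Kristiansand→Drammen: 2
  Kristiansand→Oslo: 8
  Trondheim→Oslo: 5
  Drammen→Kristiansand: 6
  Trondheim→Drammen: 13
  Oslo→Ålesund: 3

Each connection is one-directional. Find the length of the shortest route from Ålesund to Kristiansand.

13

Routes from Ålesund to Kristiansand:
Ålesund-Oslo-Trondheim-Drammen-Kristiansand: 3 + 3 + 13 + 6 = 25
Ålesund-Oslo-Trondheim-Kristiansand: 3 + 3 + 7 = 13
The minimum is 13 km.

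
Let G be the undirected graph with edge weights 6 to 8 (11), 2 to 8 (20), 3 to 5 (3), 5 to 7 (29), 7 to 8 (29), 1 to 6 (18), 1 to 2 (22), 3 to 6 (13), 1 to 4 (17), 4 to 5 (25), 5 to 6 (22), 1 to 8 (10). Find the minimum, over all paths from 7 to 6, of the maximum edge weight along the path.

A few of the 7→6 routes:
7 -> 5 -> 6: max(29, 22) = 29
7 -> 5 -> 4 -> 1 -> 6: max(29, 25, 17, 18) = 29
7 -> 5 -> 4 -> 1 -> 2 -> 8 -> 6: max(29, 25, 17, 22, 20, 11) = 29
The minimum achievable maximum is 29.

29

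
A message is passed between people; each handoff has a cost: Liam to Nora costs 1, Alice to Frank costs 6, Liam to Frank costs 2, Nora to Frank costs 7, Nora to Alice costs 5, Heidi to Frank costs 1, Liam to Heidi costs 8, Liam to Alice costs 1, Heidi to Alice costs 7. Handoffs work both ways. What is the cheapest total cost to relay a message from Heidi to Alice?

4

Checking several routes:
Heidi-Alice: 7
Heidi-Frank-Liam-Alice: 1 + 2 + 1 = 4
Heidi-Frank-Alice: 1 + 6 = 7
Shortest: 4.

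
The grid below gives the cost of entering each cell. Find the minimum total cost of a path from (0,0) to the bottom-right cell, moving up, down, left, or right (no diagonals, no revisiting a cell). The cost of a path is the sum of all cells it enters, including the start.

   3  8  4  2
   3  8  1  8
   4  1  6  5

22

Cheapest: (0,0) -> (1,0) -> (2,0) -> (2,1) -> (2,2) -> (2,3)
  3 + 3 + 4 + 1 + 6 + 5 = 22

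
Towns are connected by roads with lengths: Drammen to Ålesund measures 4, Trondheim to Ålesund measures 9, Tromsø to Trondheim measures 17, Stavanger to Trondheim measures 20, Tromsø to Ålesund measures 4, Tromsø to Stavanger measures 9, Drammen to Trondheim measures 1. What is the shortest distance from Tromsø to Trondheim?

9

Candidate routes:
Tromsø -> Ålesund -> Trondheim: 4 + 9 = 13
Tromsø -> Ålesund -> Drammen -> Trondheim: 4 + 4 + 1 = 9
Tromsø -> Trondheim: 17
Tromsø -> Stavanger -> Trondheim: 9 + 20 = 29
Shortest: 9.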